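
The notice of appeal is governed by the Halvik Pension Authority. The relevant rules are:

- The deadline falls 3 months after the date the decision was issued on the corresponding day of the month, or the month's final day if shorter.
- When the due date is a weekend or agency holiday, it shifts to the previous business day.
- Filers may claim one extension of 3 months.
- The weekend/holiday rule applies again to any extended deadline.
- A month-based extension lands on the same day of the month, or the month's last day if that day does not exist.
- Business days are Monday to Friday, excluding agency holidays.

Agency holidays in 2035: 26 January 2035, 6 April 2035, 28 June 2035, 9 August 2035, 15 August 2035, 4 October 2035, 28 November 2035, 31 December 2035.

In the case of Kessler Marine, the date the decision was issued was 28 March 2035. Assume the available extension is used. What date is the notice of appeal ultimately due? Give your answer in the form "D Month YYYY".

27 September 2035

3 months from 28 March 2035 is 28 June 2035.
28 June 2035 falls on a listed holiday. Rolling to the preceding business day gives 27 June 2035, a Wednesday.
Add 3 months to 27 June 2035: 27 September 2035.
27 September 2035 (Thursday) is already a business day.
So the filing is due 27 September 2035.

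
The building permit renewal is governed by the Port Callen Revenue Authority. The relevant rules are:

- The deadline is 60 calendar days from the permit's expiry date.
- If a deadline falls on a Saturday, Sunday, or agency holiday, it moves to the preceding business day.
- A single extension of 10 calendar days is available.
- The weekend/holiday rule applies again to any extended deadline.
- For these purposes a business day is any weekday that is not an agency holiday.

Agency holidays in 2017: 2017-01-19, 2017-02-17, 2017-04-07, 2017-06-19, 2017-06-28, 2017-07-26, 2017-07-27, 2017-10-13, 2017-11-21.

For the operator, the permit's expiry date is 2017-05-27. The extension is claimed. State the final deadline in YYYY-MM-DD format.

60 calendar days after 2017-05-27 is 2017-07-26.
2017-07-26 is a listed holiday; the preceding business day is 2017-07-25 (Tuesday).
With the 10-day extension, 2017-07-25 becomes 2017-08-04.
Since 2017-08-04 is a Friday and not a holiday, the date is unchanged.
So the filing is due 2017-08-04.

2017-08-04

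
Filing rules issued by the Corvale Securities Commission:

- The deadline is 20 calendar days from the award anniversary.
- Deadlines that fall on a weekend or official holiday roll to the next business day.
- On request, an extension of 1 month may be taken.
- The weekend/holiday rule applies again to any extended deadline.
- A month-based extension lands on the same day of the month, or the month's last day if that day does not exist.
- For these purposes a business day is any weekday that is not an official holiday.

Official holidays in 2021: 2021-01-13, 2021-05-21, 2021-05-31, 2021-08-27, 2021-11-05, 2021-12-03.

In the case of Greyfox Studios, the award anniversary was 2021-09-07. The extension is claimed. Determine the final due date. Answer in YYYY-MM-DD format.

2021-10-27

20 calendar days after 2021-09-07 is 2021-09-27.
2021-09-27 is a Monday and not a listed holiday, so it stands.
Applying the 1 month extension: 1 month after 2021-09-27 is 2021-10-27.
2021-10-27 falls on a Wednesday, which is a business day, so no adjustment is needed.
The final due date is 2021-10-27.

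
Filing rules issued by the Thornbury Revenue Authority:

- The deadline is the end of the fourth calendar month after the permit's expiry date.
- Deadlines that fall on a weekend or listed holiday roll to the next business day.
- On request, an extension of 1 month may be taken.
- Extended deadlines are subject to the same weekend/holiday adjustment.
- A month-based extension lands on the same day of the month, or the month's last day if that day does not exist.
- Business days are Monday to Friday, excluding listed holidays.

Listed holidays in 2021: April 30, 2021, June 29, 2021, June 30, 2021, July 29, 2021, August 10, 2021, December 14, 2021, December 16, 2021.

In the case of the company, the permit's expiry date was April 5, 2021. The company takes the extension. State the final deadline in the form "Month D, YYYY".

4 months after April 5, 2021 is August 2021; that month ends on August 31, 2021.
August 31, 2021 (Tuesday) is already a business day.
Applying the 1 month extension: 1 month after August 31, 2021 is September 30, 2021 (day 31 does not exist in September, so the month's last day is used).
September 30, 2021 is a Thursday and not a listed holiday, so it stands.
The final due date is September 30, 2021.

September 30, 2021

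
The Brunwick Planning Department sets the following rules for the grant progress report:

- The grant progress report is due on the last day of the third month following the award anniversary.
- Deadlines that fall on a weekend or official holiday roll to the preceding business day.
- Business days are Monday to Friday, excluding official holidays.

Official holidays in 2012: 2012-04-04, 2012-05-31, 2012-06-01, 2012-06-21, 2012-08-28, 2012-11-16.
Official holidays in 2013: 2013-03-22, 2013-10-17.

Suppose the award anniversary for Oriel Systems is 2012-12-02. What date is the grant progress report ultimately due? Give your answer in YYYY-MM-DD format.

2013-03-29

3 months after 2012-12-02 falls in March 2013; the last day of that month is 2013-03-31.
2013-03-31 is a Sunday; the preceding business day is 2013-03-29 (Friday).
The final due date is 2013-03-29.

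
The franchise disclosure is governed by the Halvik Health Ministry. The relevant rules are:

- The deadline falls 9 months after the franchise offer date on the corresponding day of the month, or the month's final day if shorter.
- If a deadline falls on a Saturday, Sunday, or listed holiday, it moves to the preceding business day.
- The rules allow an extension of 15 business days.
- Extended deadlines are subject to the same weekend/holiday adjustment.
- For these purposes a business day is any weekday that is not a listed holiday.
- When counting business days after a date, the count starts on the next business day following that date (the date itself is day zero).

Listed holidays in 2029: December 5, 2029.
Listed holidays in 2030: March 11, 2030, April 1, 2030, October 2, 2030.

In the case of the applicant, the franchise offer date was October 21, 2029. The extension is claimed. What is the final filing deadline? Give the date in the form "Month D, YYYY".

August 9, 2030

Moving 9 months forward from October 21, 2029 on the corresponding day gives July 21, 2030.
July 21, 2030 is a Sunday; the preceding business day is July 19, 2030 (Friday).
Counting 15 further business days from July 19, 2030 reaches August 9, 2030.
Since August 9, 2030 is a Friday and not a holiday, the date is unchanged.
So the filing is due August 9, 2030.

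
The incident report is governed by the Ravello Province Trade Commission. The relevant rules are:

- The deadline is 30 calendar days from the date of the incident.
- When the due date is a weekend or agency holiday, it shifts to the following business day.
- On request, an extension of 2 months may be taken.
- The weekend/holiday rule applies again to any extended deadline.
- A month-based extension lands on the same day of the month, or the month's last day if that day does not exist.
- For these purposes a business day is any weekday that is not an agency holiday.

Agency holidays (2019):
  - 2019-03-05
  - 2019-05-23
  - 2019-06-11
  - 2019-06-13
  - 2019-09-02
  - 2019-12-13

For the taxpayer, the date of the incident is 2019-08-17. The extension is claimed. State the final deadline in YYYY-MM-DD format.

2019-11-18

Adding 30 calendar days to 2019-08-17 gives 2019-09-16.
2019-09-16 falls on a Monday, which is a business day, so no adjustment is needed.
The 2 months extension carries 2019-09-16 to 2019-11-16.
2019-11-16 is a Saturday; the next business day is 2019-11-18 (Monday).
The final due date is 2019-11-18.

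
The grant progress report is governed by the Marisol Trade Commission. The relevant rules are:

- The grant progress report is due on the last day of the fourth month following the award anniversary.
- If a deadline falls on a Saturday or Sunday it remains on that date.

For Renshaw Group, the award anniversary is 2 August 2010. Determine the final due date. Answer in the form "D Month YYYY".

31 December 2010

The fourth month after 2 August 2010 is December 2010, whose last day is 31 December 2010.
31 December 2010 is a Friday; no weekend or holiday adjustment applies.
Deadline: 31 December 2010.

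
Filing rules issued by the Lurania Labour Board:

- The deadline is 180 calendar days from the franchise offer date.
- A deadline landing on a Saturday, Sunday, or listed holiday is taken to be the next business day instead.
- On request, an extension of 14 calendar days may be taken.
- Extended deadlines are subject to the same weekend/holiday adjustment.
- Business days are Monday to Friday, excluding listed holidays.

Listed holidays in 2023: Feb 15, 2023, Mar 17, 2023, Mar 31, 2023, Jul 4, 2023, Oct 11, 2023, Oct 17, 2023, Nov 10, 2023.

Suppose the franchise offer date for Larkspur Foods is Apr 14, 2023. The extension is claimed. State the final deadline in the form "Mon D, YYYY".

Oct 26, 2023

Adding 180 calendar days to Apr 14, 2023 gives Oct 11, 2023.
Oct 11, 2023 is a listed holiday; the next business day is Oct 12, 2023 (Thursday).
Applying the 14-calendar-day extension: Oct 12, 2023 + 14 days = Oct 26, 2023.
Since Oct 26, 2023 is a Thursday and not a holiday, the date is unchanged.
Deadline: Oct 26, 2023.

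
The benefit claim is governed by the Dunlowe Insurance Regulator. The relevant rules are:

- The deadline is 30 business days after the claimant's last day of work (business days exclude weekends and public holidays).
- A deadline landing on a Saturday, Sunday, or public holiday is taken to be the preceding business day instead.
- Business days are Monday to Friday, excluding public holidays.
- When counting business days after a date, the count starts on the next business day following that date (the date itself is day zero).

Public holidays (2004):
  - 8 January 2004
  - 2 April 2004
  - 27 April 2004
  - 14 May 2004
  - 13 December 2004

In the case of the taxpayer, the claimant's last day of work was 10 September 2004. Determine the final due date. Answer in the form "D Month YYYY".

22 October 2004

30 business days after 10 September 2004, excluding weekends and holidays, is 22 October 2004.
Since 22 October 2004 is a Friday and not a holiday, the date is unchanged.
Final deadline: 22 October 2004.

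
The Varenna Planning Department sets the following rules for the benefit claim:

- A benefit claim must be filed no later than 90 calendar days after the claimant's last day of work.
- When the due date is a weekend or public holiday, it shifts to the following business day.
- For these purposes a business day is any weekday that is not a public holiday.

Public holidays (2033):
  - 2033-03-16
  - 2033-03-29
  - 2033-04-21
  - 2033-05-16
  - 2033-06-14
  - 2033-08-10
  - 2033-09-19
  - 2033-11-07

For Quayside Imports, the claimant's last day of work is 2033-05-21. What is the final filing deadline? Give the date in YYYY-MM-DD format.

2033-08-19

Adding 90 calendar days to 2033-05-21 gives 2033-08-19.
2033-08-19 is a Friday and not a listed holiday, so it stands.
So the filing is due 2033-08-19.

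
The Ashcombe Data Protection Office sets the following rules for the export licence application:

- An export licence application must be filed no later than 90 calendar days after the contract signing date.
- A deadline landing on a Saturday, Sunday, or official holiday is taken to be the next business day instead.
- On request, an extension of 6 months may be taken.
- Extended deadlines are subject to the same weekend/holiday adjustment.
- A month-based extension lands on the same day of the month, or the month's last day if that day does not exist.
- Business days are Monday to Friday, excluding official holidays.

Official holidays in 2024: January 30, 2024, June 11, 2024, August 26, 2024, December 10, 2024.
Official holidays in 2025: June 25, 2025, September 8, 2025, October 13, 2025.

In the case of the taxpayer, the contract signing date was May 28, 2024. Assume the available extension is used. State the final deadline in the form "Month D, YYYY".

February 27, 2025

From May 28, 2024, 90 calendar days later is August 26, 2024.
August 26, 2024 falls on a listed holiday. Rolling to the next business day gives August 27, 2024, a Tuesday.
The 6 months extension carries August 27, 2024 to February 27, 2025.
February 27, 2025 is a Thursday and not a listed holiday, so it stands.
Final deadline: February 27, 2025.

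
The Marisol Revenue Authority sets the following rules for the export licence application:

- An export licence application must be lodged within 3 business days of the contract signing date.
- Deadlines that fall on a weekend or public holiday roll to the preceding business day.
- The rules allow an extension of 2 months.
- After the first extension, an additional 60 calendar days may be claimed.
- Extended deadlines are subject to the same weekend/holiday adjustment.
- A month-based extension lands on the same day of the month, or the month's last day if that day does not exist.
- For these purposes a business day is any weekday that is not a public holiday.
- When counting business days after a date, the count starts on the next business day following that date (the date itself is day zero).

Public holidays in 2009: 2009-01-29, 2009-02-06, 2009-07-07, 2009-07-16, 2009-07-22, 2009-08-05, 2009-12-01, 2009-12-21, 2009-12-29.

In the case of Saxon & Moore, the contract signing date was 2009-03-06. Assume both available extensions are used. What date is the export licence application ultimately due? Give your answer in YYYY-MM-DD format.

Starting the day after 2009-03-06 and counting 3 business days lands on 2009-03-11.
2009-03-11 is a Wednesday and not a listed holiday, so it stands.
Applying the 2 months extension: 2 months after 2009-03-11 is 2009-05-11.
2009-05-11 is a Monday and not a listed holiday, so it stands.
The 60-calendar-day extension moves the deadline from 2009-05-11 to 2009-07-10.
2009-07-10 falls on a Friday, which is a business day, so no adjustment is needed.
Deadline: 2009-07-10.

2009-07-10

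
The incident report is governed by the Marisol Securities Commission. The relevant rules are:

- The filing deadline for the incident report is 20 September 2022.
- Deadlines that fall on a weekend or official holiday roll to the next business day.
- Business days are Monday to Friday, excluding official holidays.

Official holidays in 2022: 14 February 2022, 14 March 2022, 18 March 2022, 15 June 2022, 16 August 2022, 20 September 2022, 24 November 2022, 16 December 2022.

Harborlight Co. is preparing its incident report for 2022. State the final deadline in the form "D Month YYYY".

The stated deadline is 20 September 2022.
Because 20 September 2022 is a listed holiday, the deadline becomes 21 September 2022 (Wednesday).
Deadline: 21 September 2022.

21 September 2022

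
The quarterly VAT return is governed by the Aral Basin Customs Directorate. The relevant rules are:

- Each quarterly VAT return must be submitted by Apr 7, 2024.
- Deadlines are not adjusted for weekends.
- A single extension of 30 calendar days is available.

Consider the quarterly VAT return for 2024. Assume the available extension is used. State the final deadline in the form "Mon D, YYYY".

May 7, 2024

The stated deadline is Apr 7, 2024.
Apr 7, 2024 is a Sunday; no weekend or holiday adjustment applies.
The 30-calendar-day extension moves the deadline from Apr 7, 2024 to May 7, 2024.
May 7, 2024 is a Tuesday; no weekend or holiday adjustment applies.
Deadline: May 7, 2024.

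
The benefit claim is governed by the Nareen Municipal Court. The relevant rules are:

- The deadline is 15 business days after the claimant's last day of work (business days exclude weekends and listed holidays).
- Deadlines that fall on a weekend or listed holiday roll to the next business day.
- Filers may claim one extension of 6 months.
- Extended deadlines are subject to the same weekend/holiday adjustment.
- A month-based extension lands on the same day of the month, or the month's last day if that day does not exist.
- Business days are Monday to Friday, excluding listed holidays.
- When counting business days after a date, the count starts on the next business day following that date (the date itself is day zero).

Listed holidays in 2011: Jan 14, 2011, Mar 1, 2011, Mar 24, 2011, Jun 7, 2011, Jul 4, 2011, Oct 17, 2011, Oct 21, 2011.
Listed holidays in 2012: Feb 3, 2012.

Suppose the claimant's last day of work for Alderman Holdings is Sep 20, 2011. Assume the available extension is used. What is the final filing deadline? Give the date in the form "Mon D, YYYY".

15 business days after Sep 20, 2011, excluding weekends and holidays, is Oct 11, 2011.
Oct 11, 2011 (Tuesday) is already a business day.
The 6 months extension carries Oct 11, 2011 to Apr 11, 2012.
Apr 11, 2012 falls on a Wednesday, which is a business day, so no adjustment is needed.
So the filing is due Apr 11, 2012.

Apr 11, 2012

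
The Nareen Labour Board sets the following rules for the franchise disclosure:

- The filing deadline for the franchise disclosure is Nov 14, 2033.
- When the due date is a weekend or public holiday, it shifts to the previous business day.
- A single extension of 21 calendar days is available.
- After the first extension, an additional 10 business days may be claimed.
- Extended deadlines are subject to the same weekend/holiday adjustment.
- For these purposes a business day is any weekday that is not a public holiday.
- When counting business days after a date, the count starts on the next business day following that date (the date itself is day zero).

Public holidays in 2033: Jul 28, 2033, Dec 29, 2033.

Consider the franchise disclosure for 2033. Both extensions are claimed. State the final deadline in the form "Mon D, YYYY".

Dec 19, 2033

The stated deadline is Nov 14, 2033.
Nov 14, 2033 is a Monday and not a listed holiday, so it stands.
Add the 21 calendar-day extension to Nov 14, 2033: Dec 5, 2033.
Since Dec 5, 2033 is a Monday and not a holiday, the date is unchanged.
The 10-business-day extension runs from Dec 5, 2033 to Dec 19, 2033.
Dec 19, 2033 falls on a Monday, which is a business day, so no adjustment is needed.
The final due date is Dec 19, 2033.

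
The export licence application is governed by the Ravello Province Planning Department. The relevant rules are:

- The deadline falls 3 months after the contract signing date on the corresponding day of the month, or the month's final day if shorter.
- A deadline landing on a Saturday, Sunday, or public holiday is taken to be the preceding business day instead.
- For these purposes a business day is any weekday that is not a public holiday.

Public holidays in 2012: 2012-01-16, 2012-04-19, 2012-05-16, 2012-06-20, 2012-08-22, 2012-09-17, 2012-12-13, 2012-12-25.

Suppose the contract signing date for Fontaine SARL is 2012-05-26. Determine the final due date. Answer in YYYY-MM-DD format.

2012-08-24

Moving 3 months forward from 2012-05-26 on the corresponding day gives 2012-08-26.
2012-08-26 is a Sunday; the preceding business day is 2012-08-24 (Friday).
The final due date is 2012-08-24.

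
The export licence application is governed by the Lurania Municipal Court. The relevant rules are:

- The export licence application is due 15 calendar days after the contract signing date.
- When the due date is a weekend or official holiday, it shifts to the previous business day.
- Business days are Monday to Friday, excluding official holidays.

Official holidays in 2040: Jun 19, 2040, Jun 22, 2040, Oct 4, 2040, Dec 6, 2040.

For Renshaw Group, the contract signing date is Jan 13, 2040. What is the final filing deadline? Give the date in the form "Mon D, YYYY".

Adding 15 calendar days to Jan 13, 2040 gives Jan 28, 2040.
Jan 28, 2040 falls on a Saturday. Rolling to the preceding business day gives Jan 27, 2040, a Friday.
Deadline: Jan 27, 2040.

Jan 27, 2040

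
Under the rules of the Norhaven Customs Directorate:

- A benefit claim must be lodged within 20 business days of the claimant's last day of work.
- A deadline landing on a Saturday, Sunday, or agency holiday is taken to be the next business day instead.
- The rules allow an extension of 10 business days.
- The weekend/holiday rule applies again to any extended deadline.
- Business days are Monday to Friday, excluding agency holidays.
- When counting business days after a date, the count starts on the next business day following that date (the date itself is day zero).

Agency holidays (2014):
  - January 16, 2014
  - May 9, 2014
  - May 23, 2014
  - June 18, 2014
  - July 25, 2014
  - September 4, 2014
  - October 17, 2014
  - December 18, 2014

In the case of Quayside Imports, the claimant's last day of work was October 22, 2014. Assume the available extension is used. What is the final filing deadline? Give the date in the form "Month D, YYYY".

Counting 20 business days after October 22, 2014 (skipping weekends and listed holidays) reaches November 19, 2014.
November 19, 2014 falls on a Wednesday, which is a business day, so no adjustment is needed.
The 10-business-day extension runs from November 19, 2014 to December 3, 2014.
December 3, 2014 is a Wednesday and not a listed holiday, so it stands.
The final due date is December 3, 2014.

December 3, 2014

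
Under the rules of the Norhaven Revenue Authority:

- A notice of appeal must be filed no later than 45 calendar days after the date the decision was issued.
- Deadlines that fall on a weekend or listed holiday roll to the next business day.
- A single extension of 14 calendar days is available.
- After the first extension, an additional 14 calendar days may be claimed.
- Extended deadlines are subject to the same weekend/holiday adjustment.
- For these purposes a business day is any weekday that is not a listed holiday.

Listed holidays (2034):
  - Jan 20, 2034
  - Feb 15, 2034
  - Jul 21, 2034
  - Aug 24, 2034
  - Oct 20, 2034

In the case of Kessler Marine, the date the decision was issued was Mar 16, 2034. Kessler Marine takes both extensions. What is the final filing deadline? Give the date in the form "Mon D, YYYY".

Adding 45 calendar days to Mar 16, 2034 gives Apr 30, 2034.
Apr 30, 2034 is a Sunday; the next business day is May 1, 2034 (Monday).
The 14-calendar-day extension moves the deadline from May 1, 2034 to May 15, 2034.
May 15, 2034 (Monday) is already a business day.
Applying the 14-calendar-day extension: May 15, 2034 + 14 days = May 29, 2034.
May 29, 2034 falls on a Monday, which is a business day, so no adjustment is needed.
The final due date is May 29, 2034.

May 29, 2034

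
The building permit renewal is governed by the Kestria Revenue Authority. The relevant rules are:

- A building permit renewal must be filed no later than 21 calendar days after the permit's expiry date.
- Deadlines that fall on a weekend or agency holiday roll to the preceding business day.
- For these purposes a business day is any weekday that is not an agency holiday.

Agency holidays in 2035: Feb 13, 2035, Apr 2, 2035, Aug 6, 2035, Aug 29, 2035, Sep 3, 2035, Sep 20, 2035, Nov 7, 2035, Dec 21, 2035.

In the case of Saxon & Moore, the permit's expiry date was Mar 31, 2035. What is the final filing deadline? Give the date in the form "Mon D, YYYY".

Apr 20, 2035

21 calendar days after Mar 31, 2035 is Apr 21, 2035.
Apr 21, 2035 is a Saturday, so it moves to the preceding business day, Apr 20, 2035 (Friday).
The final due date is Apr 20, 2035.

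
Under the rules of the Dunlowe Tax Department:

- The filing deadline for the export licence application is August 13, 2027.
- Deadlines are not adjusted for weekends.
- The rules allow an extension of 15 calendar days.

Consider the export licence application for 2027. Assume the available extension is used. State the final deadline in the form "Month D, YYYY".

August 28, 2027

The statutory due date is August 13, 2027.
August 13, 2027 falls on a Friday. The rules make no weekend/holiday allowance, so it remains August 13, 2027.
The 15-calendar-day extension moves the deadline from August 13, 2027 to August 28, 2027.
No adjustment is made for weekends or holidays, so August 28, 2027 stands.
So the filing is due August 28, 2027.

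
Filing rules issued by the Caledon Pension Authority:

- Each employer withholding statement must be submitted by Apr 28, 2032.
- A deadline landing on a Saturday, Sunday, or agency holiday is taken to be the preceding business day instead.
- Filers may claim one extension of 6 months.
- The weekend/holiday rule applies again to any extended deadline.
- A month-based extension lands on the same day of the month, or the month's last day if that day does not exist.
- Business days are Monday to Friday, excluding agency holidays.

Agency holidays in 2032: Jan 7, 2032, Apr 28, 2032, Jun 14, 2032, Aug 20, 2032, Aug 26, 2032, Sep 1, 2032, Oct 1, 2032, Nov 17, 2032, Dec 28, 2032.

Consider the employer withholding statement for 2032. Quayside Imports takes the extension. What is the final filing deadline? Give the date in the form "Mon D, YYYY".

Oct 27, 2032

The statutory due date is Apr 28, 2032.
Because Apr 28, 2032 is a listed holiday, the deadline becomes Apr 27, 2032 (Tuesday).
The 6 months extension carries Apr 27, 2032 to Oct 27, 2032.
Oct 27, 2032 is a Wednesday and not a listed holiday, so it stands.
Final deadline: Oct 27, 2032.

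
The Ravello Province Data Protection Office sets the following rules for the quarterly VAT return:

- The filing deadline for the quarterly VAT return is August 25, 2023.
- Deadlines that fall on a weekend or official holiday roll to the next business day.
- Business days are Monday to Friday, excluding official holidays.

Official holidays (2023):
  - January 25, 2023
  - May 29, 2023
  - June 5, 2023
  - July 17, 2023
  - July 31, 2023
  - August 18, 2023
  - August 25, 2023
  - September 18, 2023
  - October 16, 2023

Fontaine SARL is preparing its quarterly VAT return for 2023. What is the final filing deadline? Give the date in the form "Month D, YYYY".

The stated deadline is August 25, 2023.
August 25, 2023 is a listed holiday, so it moves to the next business day, August 28, 2023 (Monday).
Deadline: August 28, 2023.

August 28, 2023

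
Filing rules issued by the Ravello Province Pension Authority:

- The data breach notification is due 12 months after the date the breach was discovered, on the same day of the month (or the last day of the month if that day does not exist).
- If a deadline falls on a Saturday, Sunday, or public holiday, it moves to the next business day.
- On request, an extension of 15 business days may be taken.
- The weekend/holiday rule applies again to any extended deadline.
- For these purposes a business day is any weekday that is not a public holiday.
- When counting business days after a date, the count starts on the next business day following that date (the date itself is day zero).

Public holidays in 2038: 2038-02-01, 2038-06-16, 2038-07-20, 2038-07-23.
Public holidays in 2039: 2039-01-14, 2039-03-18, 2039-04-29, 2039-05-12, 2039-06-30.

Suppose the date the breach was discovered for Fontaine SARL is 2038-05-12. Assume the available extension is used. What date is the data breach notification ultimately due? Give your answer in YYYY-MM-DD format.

12 months after 2038-05-12, on the same day of the month, is 2039-05-12.
Because 2039-05-12 is a listed holiday, the deadline becomes 2039-05-13 (Friday).
The 15-business-day extension runs from 2039-05-13 to 2039-06-03.
2039-06-03 is a Friday and not a listed holiday, so it stands.
Final deadline: 2039-06-03.

2039-06-03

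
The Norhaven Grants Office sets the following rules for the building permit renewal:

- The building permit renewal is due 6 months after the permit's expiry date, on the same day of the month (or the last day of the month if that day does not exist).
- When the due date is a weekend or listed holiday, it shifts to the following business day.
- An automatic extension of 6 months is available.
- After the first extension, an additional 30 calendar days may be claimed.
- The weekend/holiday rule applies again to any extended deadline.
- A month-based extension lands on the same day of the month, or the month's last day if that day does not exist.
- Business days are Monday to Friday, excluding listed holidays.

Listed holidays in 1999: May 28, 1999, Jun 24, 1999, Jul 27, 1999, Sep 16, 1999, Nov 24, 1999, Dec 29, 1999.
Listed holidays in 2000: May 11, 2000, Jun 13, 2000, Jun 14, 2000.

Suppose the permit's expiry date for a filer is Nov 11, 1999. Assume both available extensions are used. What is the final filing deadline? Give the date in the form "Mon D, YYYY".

Dec 13, 2000

6 months from Nov 11, 1999 is May 11, 2000.
May 11, 2000 falls on a listed holiday. Rolling to the next business day gives May 12, 2000, a Friday.
Add 6 months to May 12, 2000: Nov 12, 2000.
Nov 12, 2000 falls on a Sunday. Rolling to the next business day gives Nov 13, 2000, a Monday.
Applying the 30-calendar-day extension: Nov 13, 2000 + 30 days = Dec 13, 2000.
Dec 13, 2000 is a Wednesday and not a listed holiday, so it stands.
Final deadline: Dec 13, 2000.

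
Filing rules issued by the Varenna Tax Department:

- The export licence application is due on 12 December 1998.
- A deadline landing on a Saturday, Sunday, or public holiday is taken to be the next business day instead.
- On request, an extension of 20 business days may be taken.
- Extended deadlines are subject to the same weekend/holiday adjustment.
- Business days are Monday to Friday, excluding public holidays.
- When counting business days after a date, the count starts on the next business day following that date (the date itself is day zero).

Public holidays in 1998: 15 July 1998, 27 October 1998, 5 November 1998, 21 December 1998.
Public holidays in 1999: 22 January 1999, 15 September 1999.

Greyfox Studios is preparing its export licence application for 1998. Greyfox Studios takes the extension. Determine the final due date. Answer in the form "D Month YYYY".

The statutory due date is 12 December 1998.
Because 12 December 1998 is a Saturday, the deadline becomes 14 December 1998 (Monday).
Counting 20 further business days from 14 December 1998 reaches 12 January 1999.
12 January 1999 is a Tuesday and not a listed holiday, so it stands.
Final deadline: 12 January 1999.

12 January 1999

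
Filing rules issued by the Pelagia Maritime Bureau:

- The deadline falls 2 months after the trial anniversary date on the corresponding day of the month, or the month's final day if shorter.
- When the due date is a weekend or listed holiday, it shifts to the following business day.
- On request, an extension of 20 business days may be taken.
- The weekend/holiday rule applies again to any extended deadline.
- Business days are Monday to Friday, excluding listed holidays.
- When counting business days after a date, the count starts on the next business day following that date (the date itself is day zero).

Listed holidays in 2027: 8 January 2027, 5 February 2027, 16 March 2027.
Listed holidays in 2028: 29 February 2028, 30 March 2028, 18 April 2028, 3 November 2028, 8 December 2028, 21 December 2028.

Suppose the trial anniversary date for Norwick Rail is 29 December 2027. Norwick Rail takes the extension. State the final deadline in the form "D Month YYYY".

29 March 2028

2 months from 29 December 2027 is 29 February 2028.
29 February 2028 falls on a listed holiday. Rolling to the next business day gives 1 March 2028, a Wednesday.
The 20-business-day extension runs from 1 March 2028 to 29 March 2028.
29 March 2028 is a Wednesday and not a listed holiday, so it stands.
Deadline: 29 March 2028.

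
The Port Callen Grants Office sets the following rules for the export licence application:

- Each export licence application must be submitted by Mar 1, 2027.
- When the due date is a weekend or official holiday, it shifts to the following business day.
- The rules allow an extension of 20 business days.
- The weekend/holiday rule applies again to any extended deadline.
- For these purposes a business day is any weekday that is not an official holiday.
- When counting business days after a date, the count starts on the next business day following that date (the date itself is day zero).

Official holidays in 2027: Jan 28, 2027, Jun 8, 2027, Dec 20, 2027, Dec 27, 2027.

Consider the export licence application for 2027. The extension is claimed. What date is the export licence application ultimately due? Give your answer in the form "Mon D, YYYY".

Start from the fixed due date, Mar 1, 2027.
Mar 1, 2027 is a Monday and not a listed holiday, so it stands.
The 20-business-day extension runs from Mar 1, 2027 to Mar 29, 2027.
Since Mar 29, 2027 is a Monday and not a holiday, the date is unchanged.
Final deadline: Mar 29, 2027.

Mar 29, 2027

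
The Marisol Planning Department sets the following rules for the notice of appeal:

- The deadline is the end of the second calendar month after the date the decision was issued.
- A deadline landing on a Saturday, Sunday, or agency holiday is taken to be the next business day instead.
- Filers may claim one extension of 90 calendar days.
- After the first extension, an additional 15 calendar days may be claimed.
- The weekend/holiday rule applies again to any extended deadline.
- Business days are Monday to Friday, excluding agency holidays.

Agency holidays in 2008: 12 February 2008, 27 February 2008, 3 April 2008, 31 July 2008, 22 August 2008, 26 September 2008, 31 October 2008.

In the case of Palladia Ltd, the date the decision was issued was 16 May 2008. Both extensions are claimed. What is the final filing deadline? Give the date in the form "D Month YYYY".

14 November 2008

The second month after 16 May 2008 is July 2008, whose last day is 31 July 2008.
Because 31 July 2008 is a listed holiday, the deadline becomes 1 August 2008 (Friday).
Applying the 90-calendar-day extension: 1 August 2008 + 90 days = 30 October 2008.
Since 30 October 2008 is a Thursday and not a holiday, the date is unchanged.
With the 15-day extension, 30 October 2008 becomes 14 November 2008.
Since 14 November 2008 is a Friday and not a holiday, the date is unchanged.
The final due date is 14 November 2008.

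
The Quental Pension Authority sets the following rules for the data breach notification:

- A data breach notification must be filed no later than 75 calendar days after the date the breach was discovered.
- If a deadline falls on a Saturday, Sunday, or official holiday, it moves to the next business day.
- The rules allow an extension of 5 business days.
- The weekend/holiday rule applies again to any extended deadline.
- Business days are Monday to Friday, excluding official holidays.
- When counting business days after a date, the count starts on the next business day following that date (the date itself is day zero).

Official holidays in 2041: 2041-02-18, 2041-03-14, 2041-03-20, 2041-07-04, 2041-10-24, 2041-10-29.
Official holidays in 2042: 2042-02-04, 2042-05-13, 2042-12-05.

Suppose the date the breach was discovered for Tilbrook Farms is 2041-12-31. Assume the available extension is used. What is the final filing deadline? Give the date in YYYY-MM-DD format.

Trigger date 2041-12-31 + 75 calendar days = 2042-03-16.
2042-03-16 is a Sunday; the next business day is 2042-03-17 (Monday).
Counting 5 further business days from 2042-03-17 reaches 2042-03-24.
Since 2042-03-24 is a Monday and not a holiday, the date is unchanged.
Final deadline: 2042-03-24.

2042-03-24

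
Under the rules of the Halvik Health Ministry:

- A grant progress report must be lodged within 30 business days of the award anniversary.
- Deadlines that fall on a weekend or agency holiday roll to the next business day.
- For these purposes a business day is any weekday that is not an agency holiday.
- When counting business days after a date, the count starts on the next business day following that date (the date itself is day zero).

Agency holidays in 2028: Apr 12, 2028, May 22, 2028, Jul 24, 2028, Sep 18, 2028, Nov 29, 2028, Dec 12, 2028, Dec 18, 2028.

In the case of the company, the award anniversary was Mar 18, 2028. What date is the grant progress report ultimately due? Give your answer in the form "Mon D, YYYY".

Counting 30 business days after Mar 18, 2028 (skipping weekends and listed holidays) reaches May 1, 2028.
May 1, 2028 (Monday) is already a business day.
So the filing is due May 1, 2028.

May 1, 2028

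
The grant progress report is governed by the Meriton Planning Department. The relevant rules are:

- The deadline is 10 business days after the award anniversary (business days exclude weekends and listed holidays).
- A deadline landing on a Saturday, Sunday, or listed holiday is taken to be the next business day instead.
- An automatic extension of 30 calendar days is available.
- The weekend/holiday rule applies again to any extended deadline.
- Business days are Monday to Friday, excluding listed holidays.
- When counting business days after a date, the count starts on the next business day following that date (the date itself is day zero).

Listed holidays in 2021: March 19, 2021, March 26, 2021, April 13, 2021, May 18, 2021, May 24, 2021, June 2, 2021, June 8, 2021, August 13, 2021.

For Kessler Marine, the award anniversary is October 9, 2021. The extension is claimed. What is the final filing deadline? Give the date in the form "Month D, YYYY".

Starting the day after October 9, 2021 and counting 10 business days lands on October 22, 2021.
October 22, 2021 is a Friday and not a listed holiday, so it stands.
Add the 30 calendar-day extension to October 22, 2021: November 21, 2021.
Because November 21, 2021 is a Sunday, the deadline becomes November 22, 2021 (Monday).
The final due date is November 22, 2021.

November 22, 2021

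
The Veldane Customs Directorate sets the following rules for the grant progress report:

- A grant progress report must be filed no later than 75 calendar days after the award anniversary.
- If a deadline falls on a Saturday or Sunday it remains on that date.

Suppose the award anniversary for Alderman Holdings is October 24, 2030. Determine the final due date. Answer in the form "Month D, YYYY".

Adding 75 calendar days to October 24, 2030 gives January 7, 2031.
January 7, 2031 is a Tuesday; no weekend or holiday adjustment applies.
The final due date is January 7, 2031.

January 7, 2031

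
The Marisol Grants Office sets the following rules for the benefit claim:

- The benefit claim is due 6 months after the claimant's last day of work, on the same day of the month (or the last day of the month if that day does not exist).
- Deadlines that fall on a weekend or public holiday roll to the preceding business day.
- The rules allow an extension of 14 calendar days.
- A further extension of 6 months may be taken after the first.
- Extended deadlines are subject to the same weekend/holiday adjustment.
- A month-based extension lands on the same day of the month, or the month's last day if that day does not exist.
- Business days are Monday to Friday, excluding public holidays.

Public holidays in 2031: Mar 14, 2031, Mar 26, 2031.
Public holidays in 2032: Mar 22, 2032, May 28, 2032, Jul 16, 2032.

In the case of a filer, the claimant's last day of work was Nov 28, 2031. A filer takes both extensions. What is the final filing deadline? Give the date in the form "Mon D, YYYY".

Dec 10, 2032

Moving 6 months forward from Nov 28, 2031 on the corresponding day gives May 28, 2032.
May 28, 2032 falls on a listed holiday. Rolling to the preceding business day gives May 27, 2032, a Thursday.
The 14-calendar-day extension moves the deadline from May 27, 2032 to Jun 10, 2032.
Jun 10, 2032 is a Thursday and not a listed holiday, so it stands.
The 6 months extension carries Jun 10, 2032 to Dec 10, 2032.
Dec 10, 2032 (Friday) is already a business day.
Deadline: Dec 10, 2032.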